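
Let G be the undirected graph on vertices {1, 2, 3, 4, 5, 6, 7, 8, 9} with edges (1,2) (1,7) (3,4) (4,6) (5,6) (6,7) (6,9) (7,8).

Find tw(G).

1

A width-1 tree decomposition is:
Bags: B1 = {6, 9}  B2 = {5, 6}  B3 = {6, 7}  B4 = {1, 7}  B5 = {4, 6}  B6 = {1, 2}  B7 = {3, 4}  B8 = {7, 8}
Tree: B1–B2, B1–B3, B3–B4, B1–B5, B4–B6, B5–B7, B4–B8
The largest bag has 2 vertices, giving width 1; this decomposition certifies tw(G) ≤ 1. G has an edge, so its treewidth is at least 1. Hence tw(G) = 1 exactly.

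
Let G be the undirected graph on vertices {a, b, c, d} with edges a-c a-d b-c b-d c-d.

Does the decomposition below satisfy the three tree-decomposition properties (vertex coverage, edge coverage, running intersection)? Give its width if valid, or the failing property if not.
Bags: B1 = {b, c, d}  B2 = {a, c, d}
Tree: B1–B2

Every vertex of G appears in some bag (union = {a, b, c, d}); every edge is covered by a bag; and for each vertex v the set of bags containing v is connected in the bag tree. The decomposition is therefore valid. The largest bag has 3 vertices, so the width is 2.

Yes; width 2.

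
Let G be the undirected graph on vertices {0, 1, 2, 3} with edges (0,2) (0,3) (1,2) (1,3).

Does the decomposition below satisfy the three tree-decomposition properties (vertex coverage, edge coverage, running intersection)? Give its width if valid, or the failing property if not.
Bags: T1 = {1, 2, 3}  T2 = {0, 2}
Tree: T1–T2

A tree decomposition must satisfy three properties: every vertex lies in some bag; for every edge, both endpoints lie together in some bag; and for every vertex, the bags containing it form a connected subtree. Here edge (3,0) lies in no bag, so the decomposition is invalid.

No — edge (3,0) lies in no bag.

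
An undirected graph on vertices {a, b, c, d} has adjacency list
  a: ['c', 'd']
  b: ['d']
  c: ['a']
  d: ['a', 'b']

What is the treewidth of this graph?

A width-1 tree decomposition is:
Bags: B1 = {a, c}  B2 = {a, d}  B3 = {b, d}
Tree: B1–B2, B2–B3
The largest bag has 2 vertices, giving width 1; this decomposition certifies tw(G) ≤ 1. Since G has at least one edge (e.g. c–a), it is not an edgeless graph, so tw(G) ≥ 1. Combining the bounds, tw(G) = 1.

1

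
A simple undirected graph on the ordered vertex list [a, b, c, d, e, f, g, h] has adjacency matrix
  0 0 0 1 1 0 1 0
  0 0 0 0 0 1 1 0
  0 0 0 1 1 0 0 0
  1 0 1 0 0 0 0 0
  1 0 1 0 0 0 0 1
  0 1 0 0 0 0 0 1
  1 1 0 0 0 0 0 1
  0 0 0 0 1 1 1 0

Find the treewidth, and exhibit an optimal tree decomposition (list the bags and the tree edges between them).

The largest bag has 3 vertices, giving width 2; this decomposition certifies tw(G) ≤ 2. Since c–d–a–e–c is a cycle in G, G is not acyclic. Forests are exactly the graphs of treewidth ≤ 1, so tw(G) ≥ 2. Therefore the treewidth is 2.

Treewidth 2.
One optimal decomposition is:
Bags: B1 = {c, d, e}  B2 = {a, d, e}  B3 = {a, e, h}  B4 = {a, g, h}  B5 = {f, g, h}  B6 = {b, f, g}
Tree: B1–B2, B2–B3, B3–B4, B4–B5, B5–B6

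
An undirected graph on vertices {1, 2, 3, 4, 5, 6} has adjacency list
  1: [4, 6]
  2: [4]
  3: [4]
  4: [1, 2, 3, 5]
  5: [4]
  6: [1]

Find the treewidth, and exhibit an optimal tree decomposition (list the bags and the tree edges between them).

Treewidth 1.
Bags: B1 = {1, 4}  B2 = {2, 4}  B3 = {4, 5}  B4 = {3, 4}  B5 = {1, 6}
Tree: B1–B2, B1–B3, B1–B4, B1–B5

Each bag holds 2 vertices, so the decomposition has width 1, which upper-bounds the treewidth. Any graph with an edge has treewidth ≥ 1, and G has the edge 4–1. Combining the bounds, tw(G) = 1.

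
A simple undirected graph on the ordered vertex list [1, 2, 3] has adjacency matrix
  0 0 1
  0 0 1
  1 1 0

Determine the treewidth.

1

A width-1 tree decomposition is:
Bags: B1 = {1, 3}  B2 = {2, 3}
Tree: B1–B2
Each bag holds 2 vertices, so the decomposition has width 1, which upper-bounds the treewidth. G has an edge, so its treewidth is at least 1. Combining the bounds, tw(G) = 1.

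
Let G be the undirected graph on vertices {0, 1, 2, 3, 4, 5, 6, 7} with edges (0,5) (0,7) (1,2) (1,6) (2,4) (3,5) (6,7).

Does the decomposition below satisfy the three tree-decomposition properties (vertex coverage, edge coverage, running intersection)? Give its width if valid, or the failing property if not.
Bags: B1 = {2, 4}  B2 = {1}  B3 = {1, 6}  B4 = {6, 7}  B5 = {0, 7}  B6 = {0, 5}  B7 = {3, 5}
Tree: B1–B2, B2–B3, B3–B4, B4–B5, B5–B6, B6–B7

A tree decomposition must satisfy three properties: every vertex lies in some bag; for every edge, both endpoints lie together in some bag; and for every vertex, the bags containing it form a connected subtree. Here edge (2,1) lies in no bag, so the decomposition is invalid.

No — edge (2,1) lies in no bag.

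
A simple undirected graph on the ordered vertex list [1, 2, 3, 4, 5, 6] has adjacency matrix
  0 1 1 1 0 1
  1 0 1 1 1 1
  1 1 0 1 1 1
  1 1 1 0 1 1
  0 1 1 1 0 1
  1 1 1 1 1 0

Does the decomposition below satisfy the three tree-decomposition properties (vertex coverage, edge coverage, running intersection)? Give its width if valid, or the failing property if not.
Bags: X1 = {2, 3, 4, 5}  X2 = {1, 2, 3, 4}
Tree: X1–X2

No — vertex 6 appears in no bag.

A tree decomposition must satisfy three properties: every vertex lies in some bag; for every edge, both endpoints lie together in some bag; and for every vertex, the bags containing it form a connected subtree. Here vertex 6 appears in no bag, so the decomposition is invalid.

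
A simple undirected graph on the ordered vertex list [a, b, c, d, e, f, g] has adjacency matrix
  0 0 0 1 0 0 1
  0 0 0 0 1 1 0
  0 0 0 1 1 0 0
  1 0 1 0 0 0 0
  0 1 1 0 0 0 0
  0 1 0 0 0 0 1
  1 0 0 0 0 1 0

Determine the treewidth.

2

A width-2 tree decomposition is:
Bags: B1 = {b, e, f}  B2 = {c, e, f}  B3 = {c, d, f}  B4 = {a, d, f}  B5 = {a, f, g}
Tree: B1–B2, B2–B3, B3–B4, B4–B5
The largest bag has 3 vertices, giving width 2; this decomposition certifies tw(G) ≤ 2. For the lower bound, G contains the cycle f–b–e–c–d–a–g–f, so G is not a forest; only forests have treewidth ≤ 1, hence tw(G) ≥ 2. Hence tw(G) = 2 exactly.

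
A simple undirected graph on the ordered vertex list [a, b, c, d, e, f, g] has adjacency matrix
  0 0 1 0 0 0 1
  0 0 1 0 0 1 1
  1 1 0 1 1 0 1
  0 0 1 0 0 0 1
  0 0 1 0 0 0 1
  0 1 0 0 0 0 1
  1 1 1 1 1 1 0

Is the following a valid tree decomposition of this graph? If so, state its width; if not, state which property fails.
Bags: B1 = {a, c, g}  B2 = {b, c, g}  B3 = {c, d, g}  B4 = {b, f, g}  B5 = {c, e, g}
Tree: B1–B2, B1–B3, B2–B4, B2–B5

Yes; width 2.

Vertex coverage: the bags together contain {a, b, c, d, e, f, g}, the full vertex set. Edge coverage: each edge of G has both endpoints in at least one bag. Running intersection: for every vertex, the bags containing it form a connected subtree. All three properties hold, so this is a valid tree decomposition of width max|bag| − 1 = 2, and hence tw(G) ≤ 2.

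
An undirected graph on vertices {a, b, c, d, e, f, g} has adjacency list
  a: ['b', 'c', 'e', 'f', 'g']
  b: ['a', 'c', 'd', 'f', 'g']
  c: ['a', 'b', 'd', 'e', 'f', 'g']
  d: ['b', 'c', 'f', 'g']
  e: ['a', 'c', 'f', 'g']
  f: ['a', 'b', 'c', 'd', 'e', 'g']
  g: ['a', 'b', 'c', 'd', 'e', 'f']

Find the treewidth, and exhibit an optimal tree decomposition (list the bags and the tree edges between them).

Treewidth 4.
One such decomposition:
Bags: B1 = {a, c, e, f, g}  B2 = {a, b, c, f, g}  B3 = {b, c, d, f, g}
Tree: B1–B2, B2–B3

Each bag holds 5 vertices, so the decomposition has width 4, which upper-bounds the treewidth. Conversely, {b, c, d, f, g} is a clique of size 5, and the vertices of any clique must share a bag in every tree decomposition; so some bag has ≥ 5 vertices and tw(G) ≥ 4. Therefore the treewidth is 4.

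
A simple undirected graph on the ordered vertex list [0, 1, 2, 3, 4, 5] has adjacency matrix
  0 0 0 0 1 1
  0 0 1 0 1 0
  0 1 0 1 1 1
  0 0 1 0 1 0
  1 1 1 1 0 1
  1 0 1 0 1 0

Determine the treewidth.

2

A width-2 tree decomposition is:
Bags: B1 = {2, 3, 4}  B2 = {1, 2, 4}  B3 = {2, 4, 5}  B4 = {0, 4, 5}
Tree: B1–B2, B1–B3, B3–B4
The largest bag has 3 vertices, giving width 2; this decomposition certifies tw(G) ≤ 2. On the other hand G contains the 3-clique {0, 4, 5}. A clique must lie in a single bag of any decomposition, so no decomposition can have width below 2. Combining the bounds, tw(G) = 2.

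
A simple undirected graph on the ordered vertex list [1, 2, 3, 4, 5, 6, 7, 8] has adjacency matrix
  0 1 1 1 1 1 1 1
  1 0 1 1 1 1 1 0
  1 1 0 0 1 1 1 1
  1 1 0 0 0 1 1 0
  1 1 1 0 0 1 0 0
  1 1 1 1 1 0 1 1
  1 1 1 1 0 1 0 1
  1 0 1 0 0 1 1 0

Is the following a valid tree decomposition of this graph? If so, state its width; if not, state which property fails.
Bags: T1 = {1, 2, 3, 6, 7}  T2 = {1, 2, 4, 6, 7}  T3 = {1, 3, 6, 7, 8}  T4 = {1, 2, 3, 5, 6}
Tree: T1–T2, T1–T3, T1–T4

Every vertex of G appears in some bag (union = {1, 2, 3, 4, 5, 6, 7, 8}); every edge is covered by a bag; and for each vertex v the set of bags containing v is connected in the bag tree. The decomposition is therefore valid. The largest bag has 5 vertices, so the width is 4.

Yes; width 4.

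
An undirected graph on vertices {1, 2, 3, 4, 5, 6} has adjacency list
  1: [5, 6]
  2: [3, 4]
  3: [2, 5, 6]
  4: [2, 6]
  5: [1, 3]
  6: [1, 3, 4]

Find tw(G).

A width-2 tree decomposition is:
Bags: B1 = {1, 3, 5}  B2 = {1, 3, 6}  B3 = {2, 3, 6}  B4 = {2, 4, 6}
Tree: B1–B2, B2–B3, B3–B4
The largest bag has 3 vertices, giving width 2; this decomposition certifies tw(G) ≤ 2. For the lower bound, G contains the cycle 5–1–6–3–5, so G is not a forest; only forests have treewidth ≤ 1, hence tw(G) ≥ 2. The upper and lower bounds meet at 2, so that is the treewidth.

2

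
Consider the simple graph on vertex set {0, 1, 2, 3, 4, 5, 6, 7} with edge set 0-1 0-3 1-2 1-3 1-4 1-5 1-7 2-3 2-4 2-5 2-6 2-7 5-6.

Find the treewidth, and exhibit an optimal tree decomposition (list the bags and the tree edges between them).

Every bag has size at most 3, so the width is 3 − 1 = 2 and tw(G) ≤ 2. Conversely, {0, 1, 3} is a clique of size 3, and the vertices of any clique must share a bag in every tree decomposition; so some bag has ≥ 3 vertices and tw(G) ≥ 2. Therefore the treewidth is 2.

Treewidth 2.
One optimal decomposition is:
Bags: B1 = {1, 2, 7}  B2 = {1, 2, 4}  B3 = {1, 2, 5}  B4 = {1, 2, 3}  B5 = {2, 5, 6}  B6 = {0, 1, 3}
Tree: B1–B2, B1–B3, B1–B4, B3–B5, B4–B6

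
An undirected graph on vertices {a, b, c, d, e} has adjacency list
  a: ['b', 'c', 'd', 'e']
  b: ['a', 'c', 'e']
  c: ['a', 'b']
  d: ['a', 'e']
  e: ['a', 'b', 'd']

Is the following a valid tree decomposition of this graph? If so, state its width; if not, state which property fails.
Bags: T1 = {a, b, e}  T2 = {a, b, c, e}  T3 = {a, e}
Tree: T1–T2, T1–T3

No — vertex d appears in no bag.

A tree decomposition must satisfy three properties: every vertex lies in some bag; for every edge, both endpoints lie together in some bag; and for every vertex, the bags containing it form a connected subtree. Here vertex d appears in no bag, so the decomposition is invalid.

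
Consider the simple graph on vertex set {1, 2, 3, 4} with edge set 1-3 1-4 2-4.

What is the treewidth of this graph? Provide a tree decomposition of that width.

The largest bag has 2 vertices, giving width 1; this decomposition certifies tw(G) ≤ 1. Since G has at least one edge (e.g. 4–1), it is not an edgeless graph, so tw(G) ≥ 1. Combining the bounds, tw(G) = 1.

Treewidth 1.
Bags: B1 = {1, 4}  B2 = {2, 4}  B3 = {1, 3}
Tree: B1–B2, B1–B3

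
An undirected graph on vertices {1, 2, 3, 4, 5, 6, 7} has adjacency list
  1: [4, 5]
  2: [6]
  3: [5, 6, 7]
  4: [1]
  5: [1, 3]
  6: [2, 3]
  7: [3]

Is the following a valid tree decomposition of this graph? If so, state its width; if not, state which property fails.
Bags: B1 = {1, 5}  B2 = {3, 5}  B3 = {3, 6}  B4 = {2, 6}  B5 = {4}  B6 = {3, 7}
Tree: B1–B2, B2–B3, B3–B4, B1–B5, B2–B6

No — edge (1,4) lies in no bag.

A tree decomposition must satisfy three properties: every vertex lies in some bag; for every edge, both endpoints lie together in some bag; and for every vertex, the bags containing it form a connected subtree. Here edge (1,4) lies in no bag, so the decomposition is invalid.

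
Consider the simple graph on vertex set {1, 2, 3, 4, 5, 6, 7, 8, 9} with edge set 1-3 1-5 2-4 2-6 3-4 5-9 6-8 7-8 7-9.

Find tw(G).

A width-2 tree decomposition is:
Bags: B1 = {1, 3, 4}  B2 = {1, 4, 5}  B3 = {4, 5, 9}  B4 = {4, 7, 9}  B5 = {4, 7, 8}  B6 = {4, 6, 8}  B7 = {2, 4, 6}
Tree: B1–B2, B2–B3, B3–B4, B4–B5, B5–B6, B6–B7
Each bag holds 3 vertices, so the decomposition has width 2, which upper-bounds the treewidth. The edges 4–3–1–5–9–7–8–6–2–4 form a cycle, so G is not a tree and its treewidth is at least 2. Therefore the treewidth is 2.

2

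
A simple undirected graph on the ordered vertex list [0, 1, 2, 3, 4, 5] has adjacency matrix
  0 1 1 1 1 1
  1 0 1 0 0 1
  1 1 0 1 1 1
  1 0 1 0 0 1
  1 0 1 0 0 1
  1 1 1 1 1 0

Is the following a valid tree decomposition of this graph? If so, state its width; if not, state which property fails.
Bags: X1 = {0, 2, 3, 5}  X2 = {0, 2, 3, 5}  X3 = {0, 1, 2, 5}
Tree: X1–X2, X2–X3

A tree decomposition must satisfy three properties: every vertex lies in some bag; for every edge, both endpoints lie together in some bag; and for every vertex, the bags containing it form a connected subtree. Here vertex 4 appears in no bag, so the decomposition is invalid.

No — vertex 4 appears in no bag.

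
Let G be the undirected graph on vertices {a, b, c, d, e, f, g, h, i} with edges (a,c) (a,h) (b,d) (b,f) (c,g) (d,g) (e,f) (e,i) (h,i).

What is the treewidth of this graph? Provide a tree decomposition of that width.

Treewidth 2.
Bags: B1 = {b, d, f}  B2 = {d, f, g}  B3 = {c, f, g}  B4 = {a, c, f}  B5 = {a, f, h}  B6 = {f, h, i}  B7 = {e, f, i}
Tree: B1–B2, B2–B3, B3–B4, B4–B5, B5–B6, B6–B7

The largest bag has 3 vertices, giving width 2; this decomposition certifies tw(G) ≤ 2. The edges f–b–d–g–c–a–h–i–e–f form a cycle, so G is not a tree and its treewidth is at least 2. The upper and lower bounds meet at 2, so that is the treewidth.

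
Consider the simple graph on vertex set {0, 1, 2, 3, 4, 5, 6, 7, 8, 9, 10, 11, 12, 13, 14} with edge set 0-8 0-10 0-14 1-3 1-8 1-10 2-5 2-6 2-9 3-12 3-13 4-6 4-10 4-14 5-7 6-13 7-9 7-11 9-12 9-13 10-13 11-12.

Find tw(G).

A width-3 tree decomposition is:
Bags: B1 = {5, 7, 11, 12}  B2 = {5, 7, 9, 12}  B3 = {2, 5, 9, 12}  B4 = {2, 3, 9, 12}  B5 = {2, 3, 9, 13}  B6 = {2, 3, 6, 13}  B7 = {1, 3, 6, 13}  B8 = {1, 6, 10, 13}  B9 = {1, 4, 6, 10}  B10 = {1, 4, 8, 10}  B11 = {0, 4, 8, 10}  B12 = {0, 4, 8, 14}
Tree: B1–B2, B2–B3, B3–B4, B4–B5, B5–B6, B6–B7, B7–B8, B8–B9, B9–B10, B10–B11, B11–B12
The largest bag has 4 vertices, giving width 3; this decomposition certifies tw(G) ≤ 3. For the lower bound: the 4 vertex sets {5,7,11}, {12}, {9}, {2,3,6,13} are disjoint, each induces a connected subgraph, and every pair is joined by at least one edge of G. Contracting each set to a single vertex therefore yields K_{4} as a minor, and since treewidth is minor-monotone, tw(G) ≥ tw(K_{4}) = 3. Combining the bounds, tw(G) = 3.

3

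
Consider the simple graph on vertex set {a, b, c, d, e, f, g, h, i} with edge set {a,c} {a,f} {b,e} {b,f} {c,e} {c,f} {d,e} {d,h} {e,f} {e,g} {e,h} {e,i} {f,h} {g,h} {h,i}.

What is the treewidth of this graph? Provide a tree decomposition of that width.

Treewidth 2.
Bags: B1 = {e, f, h}  B2 = {c, e, f}  B3 = {d, e, h}  B4 = {e, h, i}  B5 = {e, g, h}  B6 = {b, e, f}  B7 = {a, c, f}
Tree: B1–B2, B1–B3, B3–B4, B3–B5, B2–B6, B2–B7

Every bag has size at most 3, so the width is 3 − 1 = 2 and tw(G) ≤ 2. On the other hand G contains the 3-clique {d, e, h}. A clique must lie in a single bag of any decomposition, so no decomposition can have width below 2. Hence tw(G) = 2 exactly.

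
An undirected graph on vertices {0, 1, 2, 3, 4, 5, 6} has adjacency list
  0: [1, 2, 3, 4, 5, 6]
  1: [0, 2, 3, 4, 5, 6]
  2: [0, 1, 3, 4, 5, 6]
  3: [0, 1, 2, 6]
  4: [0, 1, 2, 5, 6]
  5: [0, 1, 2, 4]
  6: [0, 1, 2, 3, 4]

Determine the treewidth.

4

A width-4 tree decomposition is:
Bags: B1 = {0, 1, 2, 4, 6}  B2 = {0, 1, 2, 4, 5}  B3 = {0, 1, 2, 3, 6}
Tree: B1–B2, B1–B3
The largest bag has 5 vertices, giving width 4; this decomposition certifies tw(G) ≤ 4. Conversely, {0, 1, 2, 3, 6} is a clique of size 5, and the vertices of any clique must share a bag in every tree decomposition; so some bag has ≥ 5 vertices and tw(G) ≥ 4. Hence tw(G) = 4 exactly.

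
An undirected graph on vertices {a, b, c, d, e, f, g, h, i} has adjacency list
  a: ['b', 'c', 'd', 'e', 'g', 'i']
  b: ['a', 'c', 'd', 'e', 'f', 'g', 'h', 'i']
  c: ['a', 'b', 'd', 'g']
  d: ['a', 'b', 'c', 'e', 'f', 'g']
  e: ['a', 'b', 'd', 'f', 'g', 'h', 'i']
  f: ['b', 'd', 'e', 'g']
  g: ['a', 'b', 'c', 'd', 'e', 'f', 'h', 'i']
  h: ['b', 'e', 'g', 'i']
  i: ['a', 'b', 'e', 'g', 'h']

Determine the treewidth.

A width-4 tree decomposition is:
Bags: B1 = {b, e, g, h, i}  B2 = {a, b, e, g, i}  B3 = {a, b, d, e, g}  B4 = {a, b, c, d, g}  B5 = {b, d, e, f, g}
Tree: B1–B2, B2–B3, B3–B4, B3–B5
Every bag has size at most 5, so the width is 5 − 1 = 4 and tw(G) ≤ 4. On the other hand G contains the 5-clique {b, d, e, f, g}. A clique must lie in a single bag of any decomposition, so no decomposition can have width below 4. Combining the bounds, tw(G) = 4.

4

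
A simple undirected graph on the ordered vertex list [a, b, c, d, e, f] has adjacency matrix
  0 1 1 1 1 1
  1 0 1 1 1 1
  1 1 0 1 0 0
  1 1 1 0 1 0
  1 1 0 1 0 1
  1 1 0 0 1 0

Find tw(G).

A width-3 tree decomposition is:
Bags: B1 = {a, b, c, d}  B2 = {a, b, d, e}  B3 = {a, b, e, f}
Tree: B1–B2, B2–B3
The largest bag has 4 vertices, giving width 3; this decomposition certifies tw(G) ≤ 3. For the lower bound, the 4 vertices {a, b, d, e} are pairwise adjacent, and any tree decomposition puts a clique entirely inside one bag — forcing width ≥ 3. Therefore the treewidth is 3.

3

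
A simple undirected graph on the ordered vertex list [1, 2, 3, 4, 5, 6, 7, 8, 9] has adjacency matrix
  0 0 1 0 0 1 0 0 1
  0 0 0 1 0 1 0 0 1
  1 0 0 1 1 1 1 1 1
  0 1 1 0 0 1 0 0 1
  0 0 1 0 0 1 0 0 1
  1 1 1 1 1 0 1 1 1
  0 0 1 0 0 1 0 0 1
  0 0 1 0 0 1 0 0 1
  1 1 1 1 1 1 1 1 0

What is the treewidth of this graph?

A width-3 tree decomposition is:
Bags: B1 = {3, 6, 7, 9}  B2 = {3, 5, 6, 9}  B3 = {3, 6, 8, 9}  B4 = {1, 3, 6, 9}  B5 = {3, 4, 6, 9}  B6 = {2, 4, 6, 9}
Tree: B1–B2, B2–B3, B2–B4, B2–B5, B5–B6
The largest bag has 4 vertices, giving width 3; this decomposition certifies tw(G) ≤ 3. On the other hand G contains the 4-clique {2, 4, 6, 9}. A clique must lie in a single bag of any decomposition, so no decomposition can have width below 3. The upper and lower bounds meet at 3, so that is the treewidth.

3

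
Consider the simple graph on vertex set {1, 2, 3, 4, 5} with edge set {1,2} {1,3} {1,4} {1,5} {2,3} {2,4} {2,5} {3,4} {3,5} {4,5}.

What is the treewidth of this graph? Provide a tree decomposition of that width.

Treewidth 4.
One optimal decomposition is:
Bags: B1 = {1, 2, 3, 4, 5}
Tree: (single bag)

A single bag containing all 5 vertices is trivially a valid decomposition of width 4. For the lower bound, the 5 vertices {1, 2, 3, 4, 5} are pairwise adjacent, and any tree decomposition puts a clique entirely inside one bag — forcing width ≥ 4. Therefore the treewidth is 4.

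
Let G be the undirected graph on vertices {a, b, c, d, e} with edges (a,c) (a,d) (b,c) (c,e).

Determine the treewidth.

A width-1 tree decomposition is:
Bags: B1 = {b, c}  B2 = {a, c}  B3 = {a, d}  B4 = {c, e}
Tree: B1–B2, B2–B3, B1–B4
Every bag has size at most 2, so the width is 2 − 1 = 1 and tw(G) ≤ 1. Any graph with an edge has treewidth ≥ 1, and G has the edge b–c. Therefore the treewidth is 1.

1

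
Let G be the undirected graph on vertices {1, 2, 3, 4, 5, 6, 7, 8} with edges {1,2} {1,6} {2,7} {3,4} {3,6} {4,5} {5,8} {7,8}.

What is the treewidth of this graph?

A width-2 tree decomposition is:
Bags: B1 = {1, 3, 6}  B2 = {1, 3, 4}  B3 = {1, 4, 5}  B4 = {1, 5, 8}  B5 = {1, 7, 8}  B6 = {1, 2, 7}
Tree: B1–B2, B2–B3, B3–B4, B4–B5, B5–B6
The largest bag has 3 vertices, giving width 2; this decomposition certifies tw(G) ≤ 2. The edges 1–6–3–4–5–8–7–2–1 form a cycle, so G is not a tree and its treewidth is at least 2. Therefore the treewidth is 2.

2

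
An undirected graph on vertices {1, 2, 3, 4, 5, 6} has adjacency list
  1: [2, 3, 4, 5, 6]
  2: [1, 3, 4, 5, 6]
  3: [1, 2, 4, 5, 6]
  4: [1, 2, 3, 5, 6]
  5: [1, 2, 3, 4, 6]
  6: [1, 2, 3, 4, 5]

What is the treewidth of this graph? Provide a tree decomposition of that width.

With just one bag of size 6, the width is 6 − 1 = 5, so tw(G) ≤ 5. On the other hand G contains the 6-clique {1, 2, 3, 4, 5, 6}. A clique must lie in a single bag of any decomposition, so no decomposition can have width below 5. Combining the bounds, tw(G) = 5.

Treewidth 5.
One optimal decomposition is:
Bags: B1 = {1, 2, 3, 4, 5, 6}
Tree: (single bag)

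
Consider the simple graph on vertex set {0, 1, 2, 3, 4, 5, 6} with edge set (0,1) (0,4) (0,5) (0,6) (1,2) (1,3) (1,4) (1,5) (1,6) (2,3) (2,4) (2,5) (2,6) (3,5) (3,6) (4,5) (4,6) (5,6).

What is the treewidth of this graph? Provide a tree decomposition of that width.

Every bag has size at most 5, so the width is 5 − 1 = 4 and tw(G) ≤ 4. Conversely, {0, 1, 4, 5, 6} is a clique of size 5, and the vertices of any clique must share a bag in every tree decomposition; so some bag has ≥ 5 vertices and tw(G) ≥ 4. Therefore the treewidth is 4.

Treewidth 4.
One such decomposition:
Bags: B1 = {1, 2, 4, 5, 6}  B2 = {1, 2, 3, 5, 6}  B3 = {0, 1, 4, 5, 6}
Tree: B1–B2, B1–B3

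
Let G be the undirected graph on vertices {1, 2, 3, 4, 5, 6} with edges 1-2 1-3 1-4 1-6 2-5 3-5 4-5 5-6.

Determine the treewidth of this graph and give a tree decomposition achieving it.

Every bag has size at most 3, so the width is 3 − 1 = 2 and tw(G) ≤ 2. For the lower bound, G contains the cycle 4–1–2–5–4, so G is not a forest; only forests have treewidth ≤ 1, hence tw(G) ≥ 2. Hence tw(G) = 2 exactly.

Treewidth 2.
One such decomposition:
Bags: B1 = {1, 4, 5}  B2 = {1, 2, 5}  B3 = {1, 3, 5}  B4 = {1, 5, 6}
Tree: B1–B2, B2–B3, B3–B4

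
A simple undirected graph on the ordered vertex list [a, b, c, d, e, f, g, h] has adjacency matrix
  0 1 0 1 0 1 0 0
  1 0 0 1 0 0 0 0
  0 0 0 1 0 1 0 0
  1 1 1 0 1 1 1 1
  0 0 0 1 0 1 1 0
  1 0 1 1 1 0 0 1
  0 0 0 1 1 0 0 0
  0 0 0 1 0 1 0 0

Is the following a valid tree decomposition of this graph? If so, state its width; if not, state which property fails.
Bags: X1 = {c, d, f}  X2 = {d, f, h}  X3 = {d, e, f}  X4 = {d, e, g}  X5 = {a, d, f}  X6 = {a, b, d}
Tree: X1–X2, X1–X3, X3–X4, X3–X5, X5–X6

Yes; width 2.

Checking the three conditions: (i) the bags cover all of {a, b, c, d, e, f, g, h}; (ii) for each edge, some bag contains both endpoints; (iii) the bags containing any fixed vertex form a subtree. All hold, so the decomposition is valid with width 3 − 1 = 2.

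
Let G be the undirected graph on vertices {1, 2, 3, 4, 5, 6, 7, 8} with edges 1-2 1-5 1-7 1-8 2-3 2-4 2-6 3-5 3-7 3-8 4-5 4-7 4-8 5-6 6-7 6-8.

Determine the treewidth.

A width-4 tree decomposition is:
Bags: B1 = {2, 5, 6, 7, 8}  B2 = {2, 4, 5, 7, 8}  B3 = {1, 2, 5, 7, 8}  B4 = {2, 3, 5, 7, 8}
Tree: B1–B2, B2–B3, B3–B4
Every bag has size at most 5, so the width is 5 − 1 = 4 and tw(G) ≤ 4. For the lower bound: the 5 vertex sets {6,8}, {4,5}, {1,2}, {7}, {3} are disjoint, each induces a connected subgraph, and every pair is joined by at least one edge of G. Contracting each set to a single vertex therefore yields K_{5} as a minor, and since treewidth is minor-monotone, tw(G) ≥ tw(K_{5}) = 4. The upper and lower bounds meet at 4, so that is the treewidth.

4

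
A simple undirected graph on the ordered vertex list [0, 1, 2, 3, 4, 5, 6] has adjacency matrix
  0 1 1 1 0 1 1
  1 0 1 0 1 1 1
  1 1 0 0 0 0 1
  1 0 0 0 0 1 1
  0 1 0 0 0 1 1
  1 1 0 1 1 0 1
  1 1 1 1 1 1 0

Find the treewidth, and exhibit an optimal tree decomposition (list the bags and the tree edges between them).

Treewidth 3.
One such decomposition:
Bags: B1 = {0, 1, 5, 6}  B2 = {0, 1, 2, 6}  B3 = {0, 3, 5, 6}  B4 = {1, 4, 5, 6}
Tree: B1–B2, B1–B3, B1–B4

The largest bag has 4 vertices, giving width 3; this decomposition certifies tw(G) ≤ 3. Conversely, {0, 1, 2, 6} is a clique of size 4, and the vertices of any clique must share a bag in every tree decomposition; so some bag has ≥ 4 vertices and tw(G) ≥ 3. The upper and lower bounds meet at 3, so that is the treewidth.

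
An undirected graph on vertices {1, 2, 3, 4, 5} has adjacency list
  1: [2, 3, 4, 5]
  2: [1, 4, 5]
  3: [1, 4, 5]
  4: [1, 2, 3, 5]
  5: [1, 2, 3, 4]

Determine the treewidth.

A width-3 tree decomposition is:
Bags: B1 = {1, 2, 4, 5}  B2 = {1, 3, 4, 5}
Tree: B1–B2
The largest bag has 4 vertices, giving width 3; this decomposition certifies tw(G) ≤ 3. On the other hand G contains the 4-clique {1, 2, 4, 5}. A clique must lie in a single bag of any decomposition, so no decomposition can have width below 3. Therefore the treewidth is 3.

3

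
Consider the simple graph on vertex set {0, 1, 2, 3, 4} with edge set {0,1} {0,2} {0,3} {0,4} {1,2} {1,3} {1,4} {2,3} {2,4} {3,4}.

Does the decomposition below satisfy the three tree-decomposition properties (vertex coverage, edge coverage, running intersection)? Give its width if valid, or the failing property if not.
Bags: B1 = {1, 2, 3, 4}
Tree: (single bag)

No — vertex 0 appears in no bag.

A tree decomposition must satisfy three properties: every vertex lies in some bag; for every edge, both endpoints lie together in some bag; and for every vertex, the bags containing it form a connected subtree. Here vertex 0 appears in no bag, so the decomposition is invalid.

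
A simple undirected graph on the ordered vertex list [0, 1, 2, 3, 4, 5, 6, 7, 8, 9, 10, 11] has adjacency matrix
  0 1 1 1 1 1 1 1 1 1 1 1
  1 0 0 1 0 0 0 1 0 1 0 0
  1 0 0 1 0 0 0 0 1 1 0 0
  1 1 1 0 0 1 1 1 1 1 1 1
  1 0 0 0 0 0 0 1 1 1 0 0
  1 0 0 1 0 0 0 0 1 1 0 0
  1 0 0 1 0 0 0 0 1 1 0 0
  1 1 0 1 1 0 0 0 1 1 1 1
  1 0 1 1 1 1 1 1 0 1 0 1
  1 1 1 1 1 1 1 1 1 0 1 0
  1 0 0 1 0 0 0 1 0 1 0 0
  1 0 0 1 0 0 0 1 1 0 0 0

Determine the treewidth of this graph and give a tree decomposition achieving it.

Each bag holds 5 vertices, so the decomposition has width 4, which upper-bounds the treewidth. For the lower bound, the 5 vertices {0, 2, 3, 8, 9} are pairwise adjacent, and any tree decomposition puts a clique entirely inside one bag — forcing width ≥ 4. The upper and lower bounds meet at 4, so that is the treewidth.

Treewidth 4.
One such decomposition:
Bags: B1 = {0, 3, 7, 8, 9}  B2 = {0, 3, 7, 9, 10}  B3 = {0, 3, 7, 8, 11}  B4 = {0, 4, 7, 8, 9}  B5 = {0, 3, 5, 8, 9}  B6 = {0, 1, 3, 7, 9}  B7 = {0, 3, 6, 8, 9}  B8 = {0, 2, 3, 8, 9}
Tree: B1–B2, B1–B3, B1–B4, B1–B5, B1–B6, B1–B7, B1–B8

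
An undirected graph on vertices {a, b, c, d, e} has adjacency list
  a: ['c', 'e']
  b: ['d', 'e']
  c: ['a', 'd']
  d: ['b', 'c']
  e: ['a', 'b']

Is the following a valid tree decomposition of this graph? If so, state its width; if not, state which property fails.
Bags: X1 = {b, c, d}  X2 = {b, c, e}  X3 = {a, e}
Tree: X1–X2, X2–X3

No — edge (c,a) lies in no bag.

A tree decomposition must satisfy three properties: every vertex lies in some bag; for every edge, both endpoints lie together in some bag; and for every vertex, the bags containing it form a connected subtree. Here edge (c,a) lies in no bag, so the decomposition is invalid.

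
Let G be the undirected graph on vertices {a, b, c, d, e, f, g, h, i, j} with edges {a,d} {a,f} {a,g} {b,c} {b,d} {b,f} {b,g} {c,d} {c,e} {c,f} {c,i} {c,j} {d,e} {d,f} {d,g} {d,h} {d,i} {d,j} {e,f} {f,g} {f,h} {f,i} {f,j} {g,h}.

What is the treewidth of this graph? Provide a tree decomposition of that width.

Treewidth 3.
One optimal decomposition is:
Bags: B1 = {b, c, d, f}  B2 = {b, d, f, g}  B3 = {d, f, g, h}  B4 = {c, d, f, j}  B5 = {a, d, f, g}  B6 = {c, d, e, f}  B7 = {c, d, f, i}
Tree: B1–B2, B2–B3, B1–B4, B2–B5, B4–B6, B4–B7

The largest bag has 4 vertices, giving width 3; this decomposition certifies tw(G) ≤ 3. On the other hand G contains the 4-clique {d, f, g, h}. A clique must lie in a single bag of any decomposition, so no decomposition can have width below 3. Therefore the treewidth is 3.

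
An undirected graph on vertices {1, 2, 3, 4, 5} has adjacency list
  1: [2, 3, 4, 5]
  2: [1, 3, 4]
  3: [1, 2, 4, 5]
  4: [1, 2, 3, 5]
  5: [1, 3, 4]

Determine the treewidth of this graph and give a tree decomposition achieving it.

Treewidth 3.
One optimal decomposition is:
Bags: B1 = {1, 2, 3, 4}  B2 = {1, 3, 4, 5}
Tree: B1–B2

Each bag holds 4 vertices, so the decomposition has width 3, which upper-bounds the treewidth. On the other hand G contains the 4-clique {1, 2, 3, 4}. A clique must lie in a single bag of any decomposition, so no decomposition can have width below 3. Combining the bounds, tw(G) = 3.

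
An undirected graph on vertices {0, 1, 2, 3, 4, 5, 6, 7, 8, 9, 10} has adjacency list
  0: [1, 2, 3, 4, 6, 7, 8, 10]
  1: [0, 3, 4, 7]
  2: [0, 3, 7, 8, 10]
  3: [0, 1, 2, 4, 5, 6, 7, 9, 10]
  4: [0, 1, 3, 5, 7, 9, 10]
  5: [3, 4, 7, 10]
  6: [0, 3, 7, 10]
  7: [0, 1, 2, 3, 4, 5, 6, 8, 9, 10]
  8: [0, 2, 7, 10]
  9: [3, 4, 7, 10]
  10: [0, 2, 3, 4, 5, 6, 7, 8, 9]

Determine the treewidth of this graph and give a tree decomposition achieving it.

The largest bag has 5 vertices, giving width 4; this decomposition certifies tw(G) ≤ 4. For the lower bound, the 5 vertices {0, 2, 7, 8, 10} are pairwise adjacent, and any tree decomposition puts a clique entirely inside one bag — forcing width ≥ 4. Combining the bounds, tw(G) = 4.

Treewidth 4.
One optimal decomposition is:
Bags: B1 = {3, 4, 5, 7, 10}  B2 = {0, 3, 4, 7, 10}  B3 = {3, 4, 7, 9, 10}  B4 = {0, 2, 3, 7, 10}  B5 = {0, 3, 6, 7, 10}  B6 = {0, 2, 7, 8, 10}  B7 = {0, 1, 3, 4, 7}
Tree: B1–B2, B1–B3, B2–B4, B4–B5, B4–B6, B2–B7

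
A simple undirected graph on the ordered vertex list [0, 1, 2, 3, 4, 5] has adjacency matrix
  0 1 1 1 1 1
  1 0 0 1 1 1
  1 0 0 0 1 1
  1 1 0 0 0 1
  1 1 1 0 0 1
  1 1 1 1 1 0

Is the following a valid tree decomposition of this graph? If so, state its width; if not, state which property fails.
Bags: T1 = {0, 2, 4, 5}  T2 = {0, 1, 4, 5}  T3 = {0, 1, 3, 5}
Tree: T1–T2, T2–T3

Checking the three conditions: (i) the bags cover all of {0, 1, 2, 3, 4, 5}; (ii) for each edge, some bag contains both endpoints; (iii) the bags containing any fixed vertex form a subtree. All hold, so the decomposition is valid with width 4 − 1 = 3.

Yes; width 3.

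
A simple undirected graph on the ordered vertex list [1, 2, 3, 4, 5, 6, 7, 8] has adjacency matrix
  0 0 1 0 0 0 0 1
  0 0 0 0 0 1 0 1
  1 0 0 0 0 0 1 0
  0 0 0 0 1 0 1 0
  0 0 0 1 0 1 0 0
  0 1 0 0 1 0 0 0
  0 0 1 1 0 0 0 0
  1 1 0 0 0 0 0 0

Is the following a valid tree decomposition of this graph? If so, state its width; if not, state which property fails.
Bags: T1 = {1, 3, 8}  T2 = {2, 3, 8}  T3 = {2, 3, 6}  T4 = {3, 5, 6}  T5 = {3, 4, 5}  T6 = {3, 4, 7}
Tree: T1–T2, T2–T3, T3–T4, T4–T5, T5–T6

Every vertex of G appears in some bag (union = {1, 2, 3, 4, 5, 6, 7, 8}); every edge is covered by a bag; and for each vertex v the set of bags containing v is connected in the bag tree. The decomposition is therefore valid. The largest bag has 3 vertices, so the width is 2.

Yes; width 2.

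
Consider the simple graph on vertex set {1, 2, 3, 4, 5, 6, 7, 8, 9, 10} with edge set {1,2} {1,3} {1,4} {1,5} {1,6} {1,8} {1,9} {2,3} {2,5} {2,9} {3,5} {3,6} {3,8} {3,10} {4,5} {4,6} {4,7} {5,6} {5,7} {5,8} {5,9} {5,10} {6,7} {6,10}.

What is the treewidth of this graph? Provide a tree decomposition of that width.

Treewidth 3.
Bags: B1 = {1, 4, 5, 6}  B2 = {1, 3, 5, 6}  B3 = {1, 2, 3, 5}  B4 = {3, 5, 6, 10}  B5 = {1, 3, 5, 8}  B6 = {4, 5, 6, 7}  B7 = {1, 2, 5, 9}
Tree: B1–B2, B2–B3, B2–B4, B2–B5, B1–B6, B3–B7

Every bag has size at most 4, so the width is 4 − 1 = 3 and tw(G) ≤ 3. For the lower bound, the 4 vertices {1, 2, 5, 9} are pairwise adjacent, and any tree decomposition puts a clique entirely inside one bag — forcing width ≥ 3. Therefore the treewidth is 3.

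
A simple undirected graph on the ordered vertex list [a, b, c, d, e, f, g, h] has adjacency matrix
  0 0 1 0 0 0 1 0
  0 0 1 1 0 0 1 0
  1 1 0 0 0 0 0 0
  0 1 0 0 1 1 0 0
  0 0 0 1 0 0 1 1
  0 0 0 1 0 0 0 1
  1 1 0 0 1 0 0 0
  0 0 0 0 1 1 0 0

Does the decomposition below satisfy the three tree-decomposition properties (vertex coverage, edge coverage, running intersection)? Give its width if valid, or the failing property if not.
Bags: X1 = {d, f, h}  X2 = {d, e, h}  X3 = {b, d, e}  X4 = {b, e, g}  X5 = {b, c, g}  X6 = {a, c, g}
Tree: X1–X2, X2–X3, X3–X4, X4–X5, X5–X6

Vertex coverage: the bags together contain {a, b, c, d, e, f, g, h}, the full vertex set. Edge coverage: each edge of G has both endpoints in at least one bag. Running intersection: for every vertex, the bags containing it form a connected subtree. All three properties hold, so this is a valid tree decomposition of width max|bag| − 1 = 2, and hence tw(G) ≤ 2.

Yes; width 2.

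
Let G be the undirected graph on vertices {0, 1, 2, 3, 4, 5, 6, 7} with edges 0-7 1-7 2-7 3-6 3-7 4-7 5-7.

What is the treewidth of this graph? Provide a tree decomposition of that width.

Each bag holds 2 vertices, so the decomposition has width 1, which upper-bounds the treewidth. G has an edge, so its treewidth is at least 1. The upper and lower bounds meet at 1, so that is the treewidth.

Treewidth 1.
One optimal decomposition is:
Bags: B1 = {3, 7}  B2 = {2, 7}  B3 = {0, 7}  B4 = {4, 7}  B5 = {1, 7}  B6 = {3, 6}  B7 = {5, 7}
Tree: B1–B2, B2–B3, B2–B4, B4–B5, B1–B6, B2–B7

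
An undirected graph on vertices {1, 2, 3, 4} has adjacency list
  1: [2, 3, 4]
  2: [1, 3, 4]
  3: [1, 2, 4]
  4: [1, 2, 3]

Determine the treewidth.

A width-3 tree decomposition is:
Bags: B1 = {1, 2, 3, 4}
Tree: (single bag)
With just one bag of size 4, the width is 4 − 1 = 3, so tw(G) ≤ 3. Conversely, {1, 2, 3, 4} is a clique of size 4, and the vertices of any clique must share a bag in every tree decomposition; so some bag has ≥ 4 vertices and tw(G) ≥ 3. Combining the bounds, tw(G) = 3.

3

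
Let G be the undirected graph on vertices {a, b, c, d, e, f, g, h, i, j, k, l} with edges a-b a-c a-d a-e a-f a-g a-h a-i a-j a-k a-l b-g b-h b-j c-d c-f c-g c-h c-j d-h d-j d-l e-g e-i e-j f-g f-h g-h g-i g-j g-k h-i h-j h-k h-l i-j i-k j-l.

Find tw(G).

A width-4 tree decomposition is:
Bags: B1 = {a, b, g, h, j}  B2 = {a, g, h, i, j}  B3 = {a, c, g, h, j}  B4 = {a, c, d, h, j}  B5 = {a, g, h, i, k}  B6 = {a, e, g, i, j}  B7 = {a, c, f, g, h}  B8 = {a, d, h, j, l}
Tree: B1–B2, B2–B3, B3–B4, B2–B5, B2–B6, B3–B7, B4–B8
The largest bag has 5 vertices, giving width 4; this decomposition certifies tw(G) ≤ 4. For the lower bound, the 5 vertices {a, e, g, i, j} are pairwise adjacent, and any tree decomposition puts a clique entirely inside one bag — forcing width ≥ 4. Therefore the treewidth is 4.

4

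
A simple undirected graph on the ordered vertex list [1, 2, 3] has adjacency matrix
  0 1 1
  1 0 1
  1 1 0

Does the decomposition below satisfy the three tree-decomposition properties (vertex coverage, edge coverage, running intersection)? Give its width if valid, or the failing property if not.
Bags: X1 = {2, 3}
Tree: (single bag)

A tree decomposition must satisfy three properties: every vertex lies in some bag; for every edge, both endpoints lie together in some bag; and for every vertex, the bags containing it form a connected subtree. Here vertex 1 appears in no bag, so the decomposition is invalid.

No — vertex 1 appears in no bag.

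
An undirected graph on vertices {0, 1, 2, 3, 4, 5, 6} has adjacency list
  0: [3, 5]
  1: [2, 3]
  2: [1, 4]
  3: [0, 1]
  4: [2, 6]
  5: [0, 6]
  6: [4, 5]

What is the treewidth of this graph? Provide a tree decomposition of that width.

Every bag has size at most 3, so the width is 3 − 1 = 2 and tw(G) ≤ 2. Since 2–4–6–5–0–3–1–2 is a cycle in G, G is not acyclic. Forests are exactly the graphs of treewidth ≤ 1, so tw(G) ≥ 2. Therefore the treewidth is 2.

Treewidth 2.
One optimal decomposition is:
Bags: B1 = {2, 4, 6}  B2 = {2, 5, 6}  B3 = {0, 2, 5}  B4 = {0, 2, 3}  B5 = {1, 2, 3}
Tree: B1–B2, B2–B3, B3–B4, B4–B5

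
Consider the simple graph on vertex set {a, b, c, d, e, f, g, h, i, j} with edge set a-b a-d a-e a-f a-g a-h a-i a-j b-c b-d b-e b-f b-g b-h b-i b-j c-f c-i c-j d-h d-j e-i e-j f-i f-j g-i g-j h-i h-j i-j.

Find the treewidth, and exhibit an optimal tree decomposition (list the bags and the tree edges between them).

Every bag has size at most 5, so the width is 5 − 1 = 4 and tw(G) ≤ 4. Conversely, {a, b, d, h, j} is a clique of size 5, and the vertices of any clique must share a bag in every tree decomposition; so some bag has ≥ 5 vertices and tw(G) ≥ 4. Therefore the treewidth is 4.

Treewidth 4.
One optimal decomposition is:
Bags: B1 = {a, b, f, i, j}  B2 = {a, b, g, i, j}  B3 = {a, b, h, i, j}  B4 = {a, b, d, h, j}  B5 = {a, b, e, i, j}  B6 = {b, c, f, i, j}
Tree: B1–B2, B2–B3, B3–B4, B1–B5, B1–B6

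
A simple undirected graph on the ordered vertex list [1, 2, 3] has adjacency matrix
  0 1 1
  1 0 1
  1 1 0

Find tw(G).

A width-2 tree decomposition is:
Bags: B1 = {1, 2, 3}
Tree: (single bag)
With just one bag of size 3, the width is 3 − 1 = 2, so tw(G) ≤ 2. For the lower bound, the 3 vertices {1, 2, 3} are pairwise adjacent, and any tree decomposition puts a clique entirely inside one bag — forcing width ≥ 2. Therefore the treewidth is 2.

2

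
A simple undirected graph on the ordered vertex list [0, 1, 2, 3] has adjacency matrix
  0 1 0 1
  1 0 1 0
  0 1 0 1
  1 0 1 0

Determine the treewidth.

A width-2 tree decomposition is:
Bags: B1 = {0, 1, 2}  B2 = {0, 2, 3}
Tree: B1–B2
The largest bag has 3 vertices, giving width 2; this decomposition certifies tw(G) ≤ 2. The edges 0–1–2–3–0 form a cycle, so G is not a tree and its treewidth is at least 2. Therefore the treewidth is 2.

2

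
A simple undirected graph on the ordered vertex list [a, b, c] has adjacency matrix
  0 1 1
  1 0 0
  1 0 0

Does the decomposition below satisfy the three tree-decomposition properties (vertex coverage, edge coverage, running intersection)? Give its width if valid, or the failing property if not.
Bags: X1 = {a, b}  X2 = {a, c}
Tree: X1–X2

Yes; width 1.

Vertex coverage: the bags together contain {a, b, c}, the full vertex set. Edge coverage: each edge of G has both endpoints in at least one bag. Running intersection: for every vertex, the bags containing it form a connected subtree. All three properties hold, so this is a valid tree decomposition of width max|bag| − 1 = 1, and hence tw(G) ≤ 1.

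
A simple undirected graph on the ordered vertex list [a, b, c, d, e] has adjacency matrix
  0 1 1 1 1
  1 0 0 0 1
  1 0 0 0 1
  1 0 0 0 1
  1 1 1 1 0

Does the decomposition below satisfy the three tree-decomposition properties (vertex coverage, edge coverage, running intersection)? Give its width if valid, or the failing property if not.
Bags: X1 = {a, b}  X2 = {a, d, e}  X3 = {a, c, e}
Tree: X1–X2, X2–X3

No — edge (e,b) lies in no bag.

A tree decomposition must satisfy three properties: every vertex lies in some bag; for every edge, both endpoints lie together in some bag; and for every vertex, the bags containing it form a connected subtree. Here edge (e,b) lies in no bag, so the decomposition is invalid.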